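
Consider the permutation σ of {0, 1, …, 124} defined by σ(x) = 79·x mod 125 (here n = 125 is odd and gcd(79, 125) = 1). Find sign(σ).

+1

Start at x=86: 86 → 44 → 101 → 104 → 91 → 64 → 56 → … (one orbit).
Cycle lengths of π_79 on ℤ/125ℤ: [50, 50, 10, 10, 2, 2, 1]; 7 cycles in total.
7 cycles on 125: each ℓ→(−1)^(ℓ−1), product (−1)^118 = +1.
Zolotarev: (79|125) = +1, matching the cycle-count sign.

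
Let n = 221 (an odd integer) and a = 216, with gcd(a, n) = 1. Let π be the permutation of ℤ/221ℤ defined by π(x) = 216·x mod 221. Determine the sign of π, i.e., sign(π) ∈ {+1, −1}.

Orbit of 1 under x↦216x: [1, 216, 25, 96, 183, 190, 155]… (length divides ord_221(216)).
π_216 has 17 disjoint cycles with lengths [16, 16, 16, 16, 16, 16, 16, 16, 16, 16, 16, 16, 16, 4, 4, 4, 1] on {0,…,220}.
With 17 cycles on 221 points, sign = (−1)^{221−17} = +1.

+1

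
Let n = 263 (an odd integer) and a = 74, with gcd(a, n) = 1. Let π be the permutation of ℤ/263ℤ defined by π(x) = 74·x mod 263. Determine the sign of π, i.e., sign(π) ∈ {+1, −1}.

+1

Orbit of 46 under x↦74x: [46, 248, 205, 179, 96, 3, 222]… (length divides ord_263(74)).
Cycle type of π: 131×2 + 1; total 3 cycles.
Σ(ℓ_i−1) = 263−3 = 260; sign = (−1)^260 = +1.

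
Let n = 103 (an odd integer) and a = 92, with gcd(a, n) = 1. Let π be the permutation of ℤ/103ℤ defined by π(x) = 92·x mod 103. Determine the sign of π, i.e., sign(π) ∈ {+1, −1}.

Start at x=4: 4 → 59 → 72 → 32 → 60 → 61 → 50 → … (one orbit).
Cycle type of π: 51×2 + 1; total 3 cycles.
n − c = 103 − 3 = 100; sign = (−1)^100 = +1.
Check: (92/103) = +1 by Zolotarev.

+1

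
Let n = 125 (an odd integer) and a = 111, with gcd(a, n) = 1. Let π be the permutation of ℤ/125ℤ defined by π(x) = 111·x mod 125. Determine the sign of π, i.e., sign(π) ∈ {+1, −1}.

Orbit of 31 under x↦111x: [31, 66, 76, 61, 21, 81, 116]… (length divides ord_125(111)).
Cycle lengths of π_111 on ℤ/125ℤ: [25, 25, 25, 25, 5, 5, 5, 5, 1, 1, 1, 1, 1]; 13 cycles in total.
sign(π) = (−1)^{n − #cycles} = (−1)^{125−13} = (−1)^112 = +1.

+1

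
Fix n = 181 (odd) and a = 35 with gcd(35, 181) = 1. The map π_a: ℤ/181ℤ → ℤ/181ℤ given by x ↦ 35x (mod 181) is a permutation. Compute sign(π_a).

Start at x=150: 150 → 1 → 35 → 139 → 159 → 135 → 19 → … (one orbit).
10 cycles of lengths [20, 20, 20, 20, 20, 20, 20, 20, 20, 1].
n − c = 181 − 10 = 171; sign = (−1)^171 = -1.
(35|181)_J = -1 (Zolotarev's lemma cross-check).

-1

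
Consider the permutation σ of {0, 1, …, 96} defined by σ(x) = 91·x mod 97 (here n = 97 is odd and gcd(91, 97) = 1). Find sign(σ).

+1

Start at x=62: 62 → 16 → 1 → 91 → 36 → 75 → 35 → … (one orbit).
Cycle lengths of π_91 on ℤ/97ℤ: [12, 12, 12, 12, 12, 12, 12, 12, 1]; 9 cycles in total.
sign(π) = (−1)^{n − #cycles} = (−1)^{97−9} = (−1)^88 = +1.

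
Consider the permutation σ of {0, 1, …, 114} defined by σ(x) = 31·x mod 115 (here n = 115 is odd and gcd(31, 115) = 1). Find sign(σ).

+1

Trace 41: π^k(41) = [41, 6, 71, 16, 36, 81, 96] for k=0..6.
Cycle lengths of π_31 on ℤ/115ℤ: [11, 11, 11, 11, 11, 11, 11, 11, 11, 11, 1, 1, 1, 1, 1]; 15 cycles in total.
n − c = 115 − 15 = 100; sign = (−1)^100 = +1.
The Jacobi symbol (31|115) = +1 (Zolotarev) agrees.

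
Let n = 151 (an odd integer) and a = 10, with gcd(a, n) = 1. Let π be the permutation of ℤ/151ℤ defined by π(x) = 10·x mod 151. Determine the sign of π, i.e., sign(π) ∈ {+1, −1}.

Start at x=110: 110 → 43 → 128 → 72 → 116 → 103 → 124 → … (one orbit).
Cycle type of π: 75×2 + 1; total 3 cycles.
With 3 cycles on 151 points, sign = (−1)^{151−3} = +1.
Check: (10/151) = +1 by Zolotarev.

+1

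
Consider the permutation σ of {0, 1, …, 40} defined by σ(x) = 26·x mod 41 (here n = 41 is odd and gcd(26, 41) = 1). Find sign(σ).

Orbit of 34 under x↦26x: [34, 23, 24, 9, 29, 16, 6]… (length divides ord_41(26)).
π_26 has 2 disjoint cycles with lengths [40, 1] on {0,…,40}.
With 2 cycles on 41 points, sign = (−1)^{41−2} = -1.
Zolotarev: (26|41) = -1, matching the cycle-count sign.

-1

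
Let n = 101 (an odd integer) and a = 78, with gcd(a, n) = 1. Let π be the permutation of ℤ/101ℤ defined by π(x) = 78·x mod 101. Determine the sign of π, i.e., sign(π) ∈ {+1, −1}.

+1

Trace 52: π^k(52) = [52, 16, 36, 81, 56, 25, 31] for k=0..6.
Cycle lengths of π_78 on ℤ/101ℤ: [25, 25, 25, 25, 1]; 5 cycles in total.
5 cycles on 101: each ℓ→(−1)^(ℓ−1), product (−1)^96 = +1.
The Jacobi symbol (78|101) = +1 (Zolotarev) agrees.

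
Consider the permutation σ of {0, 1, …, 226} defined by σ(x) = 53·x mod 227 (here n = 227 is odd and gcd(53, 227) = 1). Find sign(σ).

Orbit of 9 under x↦53x: [9, 23, 84, 139, 103, 11, 129]… (length divides ord_227(53)).
π_53 has 3 disjoint cycles with lengths [113, 113, 1] on {0,…,226}.
Σ(ℓ_i−1) = 227−3 = 224; sign = (−1)^224 = +1.

+1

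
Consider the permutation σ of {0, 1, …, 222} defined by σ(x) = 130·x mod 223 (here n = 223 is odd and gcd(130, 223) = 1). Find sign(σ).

+1

Orbit of 109 under x↦130x: [109, 121, 120, 213, 38, 34, 183]… (length divides ord_223(130)).
3 cycles of lengths [111, 111, 1].
Σ(ℓ_i−1) = 223−3 = 220; sign = (−1)^220 = +1.
The Jacobi symbol (130|223) = +1 (Zolotarev) agrees.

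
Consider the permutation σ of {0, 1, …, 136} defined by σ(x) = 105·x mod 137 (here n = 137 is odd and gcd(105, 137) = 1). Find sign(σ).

Start at x=76: 76 → 34 → 8 → 18 → 109 → 74 → 98 → … (one orbit).
Cycle lengths of π_105 on ℤ/137ℤ: [68, 68, 1]; 3 cycles in total.
3 cycles on 137: each ℓ→(−1)^(ℓ−1), product (−1)^134 = +1.
(105|137)_J = +1 (Zolotarev's lemma cross-check).

+1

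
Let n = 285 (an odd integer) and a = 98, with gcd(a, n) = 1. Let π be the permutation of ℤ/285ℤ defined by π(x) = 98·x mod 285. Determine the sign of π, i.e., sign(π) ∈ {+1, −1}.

Start at x=242: 242 → 61 → 278 → 169 → 32 → 1 → 98 → … (one orbit).
Decompose π into cycles: lengths [36, 36, 36, 36, 36, 36, 18, 18, 18, 4, 4, 4, 2, 1] (14 cycles, including the fixed point 0).
14 cycles on 285: each ℓ→(−1)^(ℓ−1), product (−1)^271 = -1.
Via Zolotarev, sign(π_{98}) = (98|285) = -1.

-1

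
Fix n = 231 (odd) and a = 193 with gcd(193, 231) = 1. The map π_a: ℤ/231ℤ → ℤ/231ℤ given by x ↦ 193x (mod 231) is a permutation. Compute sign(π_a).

-1

Start at x=142: 142 → 148 → 151 → 37 → 211 → 67 → 226 → … (one orbit).
18 cycles of lengths [30, 30, 30, 30, 30, 30, 10, 10, 10, 3, 3, 3, 3, 3, 3, 1, 1, 1].
sign(π) = (−1)^{n − #cycles} = (−1)^{231−18} = (−1)^213 = -1.
Via Zolotarev, sign(π_{193}) = (193|231) = -1.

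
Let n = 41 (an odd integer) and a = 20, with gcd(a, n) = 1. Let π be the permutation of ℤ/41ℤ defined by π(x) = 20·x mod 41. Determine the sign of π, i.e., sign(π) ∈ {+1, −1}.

+1

Orbit of 32 under x↦20x: [32, 25, 8, 37, 2, 40, 21]… (length divides ord_41(20)).
Cycle type of π: 20×2 + 1; total 3 cycles.
41 − 3 = 38 transpositions; sign(π) = (−1)^38 = +1.
The Jacobi symbol (20|41) = +1 (Zolotarev) agrees.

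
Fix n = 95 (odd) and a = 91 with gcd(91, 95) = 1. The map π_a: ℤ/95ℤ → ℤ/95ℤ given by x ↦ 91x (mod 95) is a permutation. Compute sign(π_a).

-1

Start at x=81: 81 → 56 → 61 → 41 → 26 → 86 → 36 → … (one orbit).
The orbit structure of x ↦ 91x mod 95: 10 orbits of sizes [18, 18, 18, 18, 18, 1, 1, 1, 1, 1].
With 10 cycles on 95 points, sign = (−1)^{95−10} = -1.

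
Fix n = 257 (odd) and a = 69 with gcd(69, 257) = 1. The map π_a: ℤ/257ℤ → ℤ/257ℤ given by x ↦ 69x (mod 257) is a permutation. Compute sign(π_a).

Start at x=224: 224 → 36 → 171 → 234 → 212 → 236 → 93 → … (one orbit).
Cycle lengths of π_69 on ℤ/257ℤ: [256, 1]; 2 cycles in total.
With 2 cycles on 257 points, sign = (−1)^{257−2} = -1.
(69|257)_J = -1 (Zolotarev's lemma cross-check).

-1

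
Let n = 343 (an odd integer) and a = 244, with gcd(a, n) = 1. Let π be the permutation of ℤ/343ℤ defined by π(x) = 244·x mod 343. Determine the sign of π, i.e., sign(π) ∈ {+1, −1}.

-1

Start at x=293: 293 → 148 → 97 → 1 → 244 → 197 → 48 → … (one orbit).
46 cycles of lengths [14, 14, 14, 14, 14, 14, 14, 14, 14, 14, 14, 14, 14, 14, 14, 14, 14, 14, 14, 14, 14, 2, 2, 2, 2, 2, 2, 2, 2, 2, 2, 2, 2, 2, 2, 2, 2, 2, 2, 2, 2, 2, 2, 2, 2, 1].
343 − 46 = 297 transpositions; sign(π) = (−1)^297 = -1.
Via Zolotarev, sign(π_{244}) = (244|343) = -1.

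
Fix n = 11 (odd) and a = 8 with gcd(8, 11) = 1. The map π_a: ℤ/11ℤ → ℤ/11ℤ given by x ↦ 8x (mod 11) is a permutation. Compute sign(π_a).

Trace 9: π^k(9) = [9, 6, 4, 10, 3, 2, 5] for k=0..6.
Cycle lengths of π_8 on ℤ/11ℤ: [10, 1]; 2 cycles in total.
2 cycles on 11: each ℓ→(−1)^(ℓ−1), product (−1)^9 = -1.

-1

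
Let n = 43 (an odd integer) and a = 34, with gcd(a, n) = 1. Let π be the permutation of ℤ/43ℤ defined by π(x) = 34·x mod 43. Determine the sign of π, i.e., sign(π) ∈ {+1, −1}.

-1

Orbit of 15 under x↦34x: [15, 37, 11, 30, 31, 22, 17]… (length divides ord_43(34)).
The orbit structure of x ↦ 34x mod 43: 2 orbits of sizes [42, 1].
With 2 cycles on 43 points, sign = (−1)^{43−2} = -1.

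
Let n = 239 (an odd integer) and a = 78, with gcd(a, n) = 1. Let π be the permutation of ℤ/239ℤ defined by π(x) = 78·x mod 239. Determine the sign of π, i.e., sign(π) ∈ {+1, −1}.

Start at x=42: 42 → 169 → 37 → 18 → 209 → 50 → 76 → … (one orbit).
2 cycles of lengths [238, 1].
239 − 2 = 237 transpositions; sign(π) = (−1)^237 = -1.
Via Zolotarev, sign(π_{78}) = (78|239) = -1.

-1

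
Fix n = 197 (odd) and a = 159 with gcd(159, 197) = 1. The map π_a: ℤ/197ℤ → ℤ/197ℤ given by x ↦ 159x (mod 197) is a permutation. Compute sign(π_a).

Start at x=63: 63 → 167 → 155 → 20 → 28 → 118 → 47 → … (one orbit).
Cycle lengths of π_159 on ℤ/197ℤ: [196, 1]; 2 cycles in total.
197 − 2 = 195 transpositions; sign(π) = (−1)^195 = -1.
Via Zolotarev, sign(π_{159}) = (159|197) = -1.

-1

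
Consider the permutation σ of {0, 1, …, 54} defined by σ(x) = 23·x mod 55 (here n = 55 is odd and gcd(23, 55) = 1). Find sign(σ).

-1

Trace 1: π^k(1) = [1, 23, 34, 12] for k=0..3.
Cycle type of π: 4×11 + 1×11; total 22 cycles.
With 22 cycles on 55 points, sign = (−1)^{55−22} = -1.
(23|55)_J = -1 (Zolotarev's lemma cross-check).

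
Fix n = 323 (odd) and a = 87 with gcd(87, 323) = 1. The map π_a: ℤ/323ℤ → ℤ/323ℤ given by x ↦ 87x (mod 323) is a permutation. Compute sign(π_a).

+1

Orbit of 134 under x↦87x: [134, 30, 26, 1, 87, 140, 229]… (length divides ord_323(87)).
Cycle lengths of π_87 on ℤ/323ℤ: [24, 24, 24, 24, 24, 24, 24, 24, 24, 24, 24, 24, 8, 8, 3, 3, 3, 3, 3, 3, 1]; 21 cycles in total.
Σ(ℓ_i−1) = 323−21 = 302; sign = (−1)^302 = +1.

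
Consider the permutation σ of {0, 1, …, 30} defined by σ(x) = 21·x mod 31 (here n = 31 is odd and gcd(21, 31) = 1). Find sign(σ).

-1

Orbit of 23 under x↦21x: [23, 18, 6, 2, 11, 14, 15]… (length divides ord_31(21)).
Cycle lengths of π_21 on ℤ/31ℤ: [30, 1]; 2 cycles in total.
sign(π) = (−1)^{n − #cycles} = (−1)^{31−2} = (−1)^29 = -1.
Check: (21/31) = -1 by Zolotarev.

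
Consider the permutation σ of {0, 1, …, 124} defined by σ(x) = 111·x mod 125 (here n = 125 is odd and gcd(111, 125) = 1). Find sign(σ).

Trace 76: π^k(76) = [76, 61, 21, 81, 116, 1, 111] for k=0..6.
13 cycles of lengths [25, 25, 25, 25, 5, 5, 5, 5, 1, 1, 1, 1, 1].
n − c = 125 − 13 = 112; sign = (−1)^112 = +1.

+1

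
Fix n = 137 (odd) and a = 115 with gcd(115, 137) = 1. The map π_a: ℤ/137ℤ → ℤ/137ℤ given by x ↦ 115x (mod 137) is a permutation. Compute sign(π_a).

+1

Orbit of 88 under x↦115x: [88, 119, 122, 56, 1, 115, 73]… (length divides ord_137(115)).
Cycle lengths of π_115 on ℤ/137ℤ: [17, 17, 17, 17, 17, 17, 17, 17, 1]; 9 cycles in total.
sign(π) = (−1)^{n − #cycles} = (−1)^{137−9} = (−1)^128 = +1.
The Jacobi symbol (115|137) = +1 (Zolotarev) agrees.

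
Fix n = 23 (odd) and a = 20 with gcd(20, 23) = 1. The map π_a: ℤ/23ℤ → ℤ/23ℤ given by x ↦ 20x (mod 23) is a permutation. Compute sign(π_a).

-1

Trace 15: π^k(15) = [15, 1, 20, 9, 19, 12, 10] for k=0..6.
π_20 has 2 disjoint cycles with lengths [22, 1] on {0,…,22}.
n − c = 23 − 2 = 21; sign = (−1)^21 = -1.
Via Zolotarev, sign(π_{20}) = (20|23) = -1.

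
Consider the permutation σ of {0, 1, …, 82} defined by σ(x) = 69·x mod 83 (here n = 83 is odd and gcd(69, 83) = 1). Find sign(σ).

+1

Orbit of 3 under x↦69x: [3, 41, 7, 68, 44, 48, 75]… (length divides ord_83(69)).
Decompose π into cycles: lengths [41, 41, 1] (3 cycles, including the fixed point 0).
Σ(ℓ_i−1) = 83−3 = 80; sign = (−1)^80 = +1.
Via Zolotarev, sign(π_{69}) = (69|83) = +1.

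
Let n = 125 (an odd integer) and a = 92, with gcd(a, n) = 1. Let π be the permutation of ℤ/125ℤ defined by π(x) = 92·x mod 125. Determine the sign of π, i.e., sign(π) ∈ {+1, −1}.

-1

Start at x=63: 63 → 46 → 107 → 94 → 23 → 116 → 47 → … (one orbit).
π_92 has 4 disjoint cycles with lengths [100, 20, 4, 1] on {0,…,124}.
sign(π) = (−1)^{n − #cycles} = (−1)^{125−4} = (−1)^121 = -1.
The Jacobi symbol (92|125) = -1 (Zolotarev) agrees.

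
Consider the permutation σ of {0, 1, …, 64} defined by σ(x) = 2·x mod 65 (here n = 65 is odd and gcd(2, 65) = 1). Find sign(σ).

Orbit of 2 under x↦2x: [2, 4, 8, 16, 32, 64, 63]… (length divides ord_65(2)).
π_2 has 7 disjoint cycles with lengths [12, 12, 12, 12, 12, 4, 1] on {0,…,64}.
With 7 cycles on 65 points, sign = (−1)^{65−7} = +1.
Via Zolotarev, sign(π_{2}) = (2|65) = +1.

+1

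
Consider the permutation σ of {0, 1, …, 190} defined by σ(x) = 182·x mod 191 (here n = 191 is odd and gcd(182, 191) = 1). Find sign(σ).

Trace 58: π^k(58) = [58, 51, 114, 120, 66, 170, 189] for k=0..6.
Cycle lengths of π_182 on ℤ/191ℤ: [190, 1]; 2 cycles in total.
With 2 cycles on 191 points, sign = (−1)^{191−2} = -1.
Check: (182/191) = -1 by Zolotarev.

-1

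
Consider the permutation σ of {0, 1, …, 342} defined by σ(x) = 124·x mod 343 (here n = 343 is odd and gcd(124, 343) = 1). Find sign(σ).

-1

Orbit of 215 under x↦124x: [215, 249, 6, 58, 332, 8, 306]… (length divides ord_343(124)).
Decompose π into cycles: lengths [294, 42, 6, 1] (4 cycles, including the fixed point 0).
n − c = 343 − 4 = 339; sign = (−1)^339 = -1.
Zolotarev: (124|343) = -1, matching the cycle-count sign.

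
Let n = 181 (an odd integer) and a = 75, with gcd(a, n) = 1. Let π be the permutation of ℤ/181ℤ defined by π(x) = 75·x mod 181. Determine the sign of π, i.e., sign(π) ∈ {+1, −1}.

Start at x=48: 48 → 161 → 129 → 82 → 177 → 62 → 125 → … (one orbit).
The orbit structure of x ↦ 75x mod 181: 5 orbits of sizes [45, 45, 45, 45, 1].
With 5 cycles on 181 points, sign = (−1)^{181−5} = +1.

+1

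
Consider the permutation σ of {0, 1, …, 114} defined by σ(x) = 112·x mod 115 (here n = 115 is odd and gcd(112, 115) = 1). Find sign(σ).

Trace 43: π^k(43) = [43, 101, 42, 104, 33, 16, 67] for k=0..6.
5 cycles of lengths [44, 44, 22, 4, 1].
Σ(ℓ_i−1) = 115−5 = 110; sign = (−1)^110 = +1.

+1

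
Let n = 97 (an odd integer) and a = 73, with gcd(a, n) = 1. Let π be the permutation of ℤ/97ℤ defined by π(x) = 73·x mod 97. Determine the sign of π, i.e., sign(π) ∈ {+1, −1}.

Trace 81: π^k(81) = [81, 93, 96, 24, 6, 50, 61] for k=0..6.
Cycle type of π: 24×4 + 1; total 5 cycles.
n − c = 97 − 5 = 92; sign = (−1)^92 = +1.
Check: (73/97) = +1 by Zolotarev.

+1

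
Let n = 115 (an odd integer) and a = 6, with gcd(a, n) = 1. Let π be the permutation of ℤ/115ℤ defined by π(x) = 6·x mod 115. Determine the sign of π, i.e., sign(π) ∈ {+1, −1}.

Orbit of 26 under x↦6x: [26, 41, 16, 96, 1, 6, 36]… (length divides ord_115(6)).
Cycle lengths of π_6 on ℤ/115ℤ: [11, 11, 11, 11, 11, 11, 11, 11, 11, 11, 1, 1, 1, 1, 1]; 15 cycles in total.
15 cycles on 115: each ℓ→(−1)^(ℓ−1), product (−1)^100 = +1.

+1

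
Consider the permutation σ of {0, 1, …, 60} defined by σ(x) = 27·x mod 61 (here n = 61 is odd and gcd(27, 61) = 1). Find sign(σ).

Orbit of 9 under x↦27x: [9, 60, 34, 3, 20, 52, 1]… (length divides ord_61(27)).
Cycle lengths of π_27 on ℤ/61ℤ: [10, 10, 10, 10, 10, 10, 1]; 7 cycles in total.
7 cycles on 61: each ℓ→(−1)^(ℓ−1), product (−1)^54 = +1.

+1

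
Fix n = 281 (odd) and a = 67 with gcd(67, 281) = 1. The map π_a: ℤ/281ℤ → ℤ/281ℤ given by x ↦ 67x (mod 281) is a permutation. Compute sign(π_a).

-1

Start at x=195: 195 → 139 → 40 → 151 → 1 → 67 → 274 → … (one orbit).
The orbit structure of x ↦ 67x mod 281: 8 orbits of sizes [40, 40, 40, 40, 40, 40, 40, 1].
With 8 cycles on 281 points, sign = (−1)^{281−8} = -1.
The Jacobi symbol (67|281) = -1 (Zolotarev) agrees.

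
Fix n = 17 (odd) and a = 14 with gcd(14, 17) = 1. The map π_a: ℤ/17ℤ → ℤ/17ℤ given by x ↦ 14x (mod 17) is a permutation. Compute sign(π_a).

-1

Trace 5: π^k(5) = [5, 2, 11, 1, 14, 9, 7] for k=0..6.
The orbit structure of x ↦ 14x mod 17: 2 orbits of sizes [16, 1].
With 2 cycles on 17 points, sign = (−1)^{17−2} = -1.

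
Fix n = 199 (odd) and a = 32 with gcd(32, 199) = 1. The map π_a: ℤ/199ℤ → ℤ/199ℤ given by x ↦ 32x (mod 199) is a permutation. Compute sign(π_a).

+1

Trace 43: π^k(43) = [43, 182, 53, 104, 144, 31, 196] for k=0..6.
Cycle lengths of π_32 on ℤ/199ℤ: [99, 99, 1]; 3 cycles in total.
n − c = 199 − 3 = 196; sign = (−1)^196 = +1.
(32|199)_J = +1 (Zolotarev's lemma cross-check).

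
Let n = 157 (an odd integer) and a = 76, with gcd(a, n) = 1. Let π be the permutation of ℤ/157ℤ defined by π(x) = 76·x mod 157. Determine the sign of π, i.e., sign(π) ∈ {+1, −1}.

Trace 127: π^k(127) = [127, 75, 48, 37, 143, 35, 148] for k=0..6.
Cycle lengths of π_76 on ℤ/157ℤ: [78, 78, 1]; 3 cycles in total.
157 − 3 = 154 transpositions; sign(π) = (−1)^154 = +1.
Zolotarev: (76|157) = +1, matching the cycle-count sign.

+1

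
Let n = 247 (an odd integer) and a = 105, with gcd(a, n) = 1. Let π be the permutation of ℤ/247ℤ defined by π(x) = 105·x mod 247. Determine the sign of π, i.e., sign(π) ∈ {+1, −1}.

-1

Trace 27: π^k(27) = [27, 118, 40, 1, 105, 157, 183] for k=0..6.
Decompose π into cycles: lengths [18, 18, 18, 18, 18, 18, 18, 18, 18, 18, 18, 18, 18, 1, 1, 1, 1, 1, 1, 1, 1, 1, 1, 1, 1, 1] (26 cycles, including the fixed point 0).
n − c = 247 − 26 = 221; sign = (−1)^221 = -1.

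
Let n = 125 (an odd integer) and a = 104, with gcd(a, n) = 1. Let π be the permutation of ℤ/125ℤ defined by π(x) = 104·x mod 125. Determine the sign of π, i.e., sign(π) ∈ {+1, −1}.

+1

Orbit of 101 under x↦104x: [101, 4, 41, 14, 81, 49, 96]… (length divides ord_125(104)).
Cycle lengths of π_104 on ℤ/125ℤ: [50, 50, 10, 10, 2, 2, 1]; 7 cycles in total.
7 cycles on 125: each ℓ→(−1)^(ℓ−1), product (−1)^118 = +1.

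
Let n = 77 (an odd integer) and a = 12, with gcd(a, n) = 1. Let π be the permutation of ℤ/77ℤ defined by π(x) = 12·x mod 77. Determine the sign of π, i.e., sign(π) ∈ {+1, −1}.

Trace 67: π^k(67) = [67, 34, 23, 45, 1, 12] for k=0..5.
Cycle lengths of π_12 on ℤ/77ℤ: [6, 6, 6, 6, 6, 6, 6, 6, 6, 6, 6, 1, 1, 1, 1, 1, 1, 1, 1, 1, 1, 1]; 22 cycles in total.
22 cycles on 77: each ℓ→(−1)^(ℓ−1), product (−1)^55 = -1.

-1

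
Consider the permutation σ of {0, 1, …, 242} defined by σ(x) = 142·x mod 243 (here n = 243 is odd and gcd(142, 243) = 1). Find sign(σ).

+1

Orbit of 16 under x↦142x: [16, 85, 163, 61, 157, 181, 187]… (length divides ord_243(142)).
Decompose π into cycles: lengths [81, 81, 27, 27, 9, 9, 3, 3, 1, 1, 1] (11 cycles, including the fixed point 0).
11 cycles on 243: each ℓ→(−1)^(ℓ−1), product (−1)^232 = +1.
The Jacobi symbol (142|243) = +1 (Zolotarev) agrees.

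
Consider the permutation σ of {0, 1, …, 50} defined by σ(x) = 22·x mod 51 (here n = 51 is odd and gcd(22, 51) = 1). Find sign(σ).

Start at x=40: 40 → 13 → 31 → 19 → 10 → 16 → 46 → … (one orbit).
Decompose π into cycles: lengths [16, 16, 16, 1, 1, 1] (6 cycles, including the fixed point 0).
With 6 cycles on 51 points, sign = (−1)^{51−6} = -1.
(22|51)_J = -1 (Zolotarev's lemma cross-check).

-1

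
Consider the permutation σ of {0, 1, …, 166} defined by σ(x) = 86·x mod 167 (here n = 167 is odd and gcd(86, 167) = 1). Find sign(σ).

Start at x=116: 116 → 123 → 57 → 59 → 64 → 160 → 66 → … (one orbit).
2 cycles of lengths [166, 1].
sign(π) = (−1)^{n − #cycles} = (−1)^{167−2} = (−1)^165 = -1.
Zolotarev: (86|167) = -1, matching the cycle-count sign.

-1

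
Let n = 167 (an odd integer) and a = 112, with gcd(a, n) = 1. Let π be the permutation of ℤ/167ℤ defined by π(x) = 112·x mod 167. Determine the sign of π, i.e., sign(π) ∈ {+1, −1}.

Start at x=88: 88 → 3 → 2 → 57 → 38 → 81 → 54 → … (one orbit).
Decompose π into cycles: lengths [83, 83, 1] (3 cycles, including the fixed point 0).
Σ(ℓ_i−1) = 167−3 = 164; sign = (−1)^164 = +1.
(112|167)_J = +1 (Zolotarev's lemma cross-check).

+1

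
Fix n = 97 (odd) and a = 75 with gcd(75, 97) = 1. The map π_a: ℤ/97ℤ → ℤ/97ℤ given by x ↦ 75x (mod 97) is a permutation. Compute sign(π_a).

Start at x=22: 22 → 1 → 75 → 96 → 22 (one orbit).
π_75 has 25 disjoint cycles with lengths [4, 4, 4, 4, 4, 4, 4, 4, 4, 4, 4, 4, 4, 4, 4, 4, 4, 4, 4, 4, 4, 4, 4, 4, 1] on {0,…,96}.
sign(π) = (−1)^{n − #cycles} = (−1)^{97−25} = (−1)^72 = +1.
Via Zolotarev, sign(π_{75}) = (75|97) = +1.

+1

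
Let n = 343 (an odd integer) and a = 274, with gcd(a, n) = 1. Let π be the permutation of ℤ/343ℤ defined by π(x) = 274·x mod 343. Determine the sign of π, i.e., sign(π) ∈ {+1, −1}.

Start at x=113: 113 → 92 → 169 → 1 → 274 → 302 → 85 → … (one orbit).
Cycle lengths of π_274 on ℤ/343ℤ: [49, 49, 49, 49, 49, 49, 7, 7, 7, 7, 7, 7, 1, 1, 1, 1, 1, 1, 1]; 19 cycles in total.
Σ(ℓ_i−1) = 343−19 = 324; sign = (−1)^324 = +1.

+1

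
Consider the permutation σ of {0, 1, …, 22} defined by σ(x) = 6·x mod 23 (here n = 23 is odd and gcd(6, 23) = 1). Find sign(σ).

Start at x=4: 4 → 1 → 6 → 13 → 9 → 8 → 2 → … (one orbit).
The orbit structure of x ↦ 6x mod 23: 3 orbits of sizes [11, 11, 1].
n − c = 23 − 3 = 20; sign = (−1)^20 = +1.

+1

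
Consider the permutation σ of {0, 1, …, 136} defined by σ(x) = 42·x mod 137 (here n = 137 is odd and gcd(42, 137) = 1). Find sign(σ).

Trace 43: π^k(43) = [43, 25, 91, 123, 97, 101, 132] for k=0..6.
Cycle type of π: 136 + 1; total 2 cycles.
n − c = 137 − 2 = 135; sign = (−1)^135 = -1.
The Jacobi symbol (42|137) = -1 (Zolotarev) agrees.

-1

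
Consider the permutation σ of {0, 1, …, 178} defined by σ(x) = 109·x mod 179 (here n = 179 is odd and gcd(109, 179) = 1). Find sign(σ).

Trace 178: π^k(178) = [178, 70, 112, 36, 165, 85, 136] for k=0..6.
π_109 has 2 disjoint cycles with lengths [178, 1] on {0,…,178}.
179 − 2 = 177 transpositions; sign(π) = (−1)^177 = -1.
(109|179)_J = -1 (Zolotarev's lemma cross-check).

-1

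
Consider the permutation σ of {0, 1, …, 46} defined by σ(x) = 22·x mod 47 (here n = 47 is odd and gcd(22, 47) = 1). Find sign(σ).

Orbit of 44 under x↦22x: [44, 28, 5, 16, 23, 36, 40]… (length divides ord_47(22)).
π_22 has 2 disjoint cycles with lengths [46, 1] on {0,…,46}.
n − c = 47 − 2 = 45; sign = (−1)^45 = -1.

-1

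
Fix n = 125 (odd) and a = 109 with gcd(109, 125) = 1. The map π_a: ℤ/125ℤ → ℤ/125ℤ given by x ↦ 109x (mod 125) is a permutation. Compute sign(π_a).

Orbit of 106 under x↦109x: [106, 54, 11, 74, 66, 69, 21]… (length divides ord_125(109)).
Cycle lengths of π_109 on ℤ/125ℤ: [50, 50, 10, 10, 2, 2, 1]; 7 cycles in total.
n − c = 125 − 7 = 118; sign = (−1)^118 = +1.
Check: (109/125) = +1 by Zolotarev.

+1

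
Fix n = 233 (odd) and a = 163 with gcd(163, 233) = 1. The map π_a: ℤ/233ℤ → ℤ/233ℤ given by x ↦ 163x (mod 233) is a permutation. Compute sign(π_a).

-1

Start at x=61: 61 → 157 → 194 → 167 → 193 → 4 → 186 → … (one orbit).
Cycle lengths of π_163 on ℤ/233ℤ: [232, 1]; 2 cycles in total.
sign(π) = (−1)^{n − #cycles} = (−1)^{233−2} = (−1)^231 = -1.
(163|233)_J = -1 (Zolotarev's lemma cross-check).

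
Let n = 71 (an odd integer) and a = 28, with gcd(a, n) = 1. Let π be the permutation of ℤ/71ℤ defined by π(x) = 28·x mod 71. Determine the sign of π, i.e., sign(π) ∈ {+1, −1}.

Trace 61: π^k(61) = [61, 4, 41, 12, 52, 36, 14] for k=0..6.
Decompose π into cycles: lengths [70, 1] (2 cycles, including the fixed point 0).
n − c = 71 − 2 = 69; sign = (−1)^69 = -1.

-1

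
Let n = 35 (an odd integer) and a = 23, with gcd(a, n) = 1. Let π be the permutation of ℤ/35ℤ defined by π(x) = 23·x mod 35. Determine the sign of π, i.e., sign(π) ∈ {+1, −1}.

Orbit of 9 under x↦23x: [9, 32, 1, 23, 4, 22, 16]… (length divides ord_35(23)).
π_23 has 6 disjoint cycles with lengths [12, 12, 4, 3, 3, 1] on {0,…,34}.
6 cycles on 35: each ℓ→(−1)^(ℓ−1), product (−1)^29 = -1.
The Jacobi symbol (23|35) = -1 (Zolotarev) agrees.

-1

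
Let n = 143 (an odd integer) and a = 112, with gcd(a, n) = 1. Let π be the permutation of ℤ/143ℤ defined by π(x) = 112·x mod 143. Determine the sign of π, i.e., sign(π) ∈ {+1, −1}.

Trace 38: π^k(38) = [38, 109, 53, 73, 25, 83, 1] for k=0..6.
π_112 has 11 disjoint cycles with lengths [20, 20, 20, 20, 20, 20, 10, 4, 4, 4, 1] on {0,…,142}.
Σ(ℓ_i−1) = 143−11 = 132; sign = (−1)^132 = +1.
Zolotarev: (112|143) = +1, matching the cycle-count sign.

+1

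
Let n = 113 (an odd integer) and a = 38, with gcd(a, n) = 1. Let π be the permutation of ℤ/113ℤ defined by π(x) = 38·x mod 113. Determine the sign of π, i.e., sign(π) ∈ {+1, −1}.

-1

Trace 81: π^k(81) = [81, 27, 9, 3, 1, 38, 88] for k=0..6.
The orbit structure of x ↦ 38x mod 113: 2 orbits of sizes [112, 1].
With 2 cycles on 113 points, sign = (−1)^{113−2} = -1.
Check: (38/113) = -1 by Zolotarev.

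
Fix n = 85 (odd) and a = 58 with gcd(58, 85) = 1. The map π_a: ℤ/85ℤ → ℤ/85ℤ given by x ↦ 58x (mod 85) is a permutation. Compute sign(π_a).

Orbit of 78 under x↦58x: [78, 19, 82, 81, 23, 59, 22]… (length divides ord_85(58)).
The orbit structure of x ↦ 58x mod 85: 7 orbits of sizes [16, 16, 16, 16, 16, 4, 1].
n − c = 85 − 7 = 78; sign = (−1)^78 = +1.
Via Zolotarev, sign(π_{58}) = (58|85) = +1.

+1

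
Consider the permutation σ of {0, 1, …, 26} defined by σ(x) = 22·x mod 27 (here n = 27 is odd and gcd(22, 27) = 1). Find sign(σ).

Trace 1: π^k(1) = [1, 22, 25, 10, 4, 7, 19] for k=0..6.
π_22 has 7 disjoint cycles with lengths [9, 9, 3, 3, 1, 1, 1] on {0,…,26}.
Σ(ℓ_i−1) = 27−7 = 20; sign = (−1)^20 = +1.
(22|27)_J = +1 (Zolotarev's lemma cross-check).

+1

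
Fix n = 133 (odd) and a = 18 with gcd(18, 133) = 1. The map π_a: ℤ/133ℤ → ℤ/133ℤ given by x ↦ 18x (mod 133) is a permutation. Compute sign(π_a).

-1

Start at x=58: 58 → 113 → 39 → 37 → 1 → 18 → 58 (one orbit).
Cycle type of π: 6×18 + 3×2 + 2×9 + 1; total 30 cycles.
sign(π) = (−1)^{n − #cycles} = (−1)^{133−30} = (−1)^103 = -1.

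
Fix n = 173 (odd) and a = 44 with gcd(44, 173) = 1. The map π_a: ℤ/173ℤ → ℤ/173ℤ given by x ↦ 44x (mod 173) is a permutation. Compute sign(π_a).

-1

Trace 14: π^k(14) = [14, 97, 116, 87, 22, 103, 34] for k=0..6.
2 cycles of lengths [172, 1].
sign(π) = (−1)^{n − #cycles} = (−1)^{173−2} = (−1)^171 = -1.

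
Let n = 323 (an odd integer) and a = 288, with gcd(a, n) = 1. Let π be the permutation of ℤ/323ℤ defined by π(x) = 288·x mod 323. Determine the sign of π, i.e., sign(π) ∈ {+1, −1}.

Trace 290: π^k(290) = [290, 186, 273, 135, 120, 322, 35] for k=0..6.
π_288 has 26 disjoint cycles with lengths [18, 18, 18, 18, 18, 18, 18, 18, 18, 18, 18, 18, 18, 18, 18, 18, 18, 2, 2, 2, 2, 2, 2, 2, 2, 1] on {0,…,322}.
323 − 26 = 297 transpositions; sign(π) = (−1)^297 = -1.
Check: (288/323) = -1 by Zolotarev.

-1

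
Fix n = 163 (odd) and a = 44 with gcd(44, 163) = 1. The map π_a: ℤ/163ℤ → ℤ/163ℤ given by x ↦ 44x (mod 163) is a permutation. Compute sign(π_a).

Start at x=148: 148 → 155 → 137 → 160 → 31 → 60 → 32 → … (one orbit).
The orbit structure of x ↦ 44x mod 163: 2 orbits of sizes [162, 1].
With 2 cycles on 163 points, sign = (−1)^{163−2} = -1.

-1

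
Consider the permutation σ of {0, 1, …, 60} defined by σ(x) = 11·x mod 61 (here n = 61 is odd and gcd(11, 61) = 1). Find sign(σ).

-1

Start at x=50: 50 → 1 → 11 → 60 → 50 (one orbit).
π_11 has 16 disjoint cycles with lengths [4, 4, 4, 4, 4, 4, 4, 4, 4, 4, 4, 4, 4, 4, 4, 1] on {0,…,60}.
sign(π) = (−1)^{n − #cycles} = (−1)^{61−16} = (−1)^45 = -1.
Via Zolotarev, sign(π_{11}) = (11|61) = -1.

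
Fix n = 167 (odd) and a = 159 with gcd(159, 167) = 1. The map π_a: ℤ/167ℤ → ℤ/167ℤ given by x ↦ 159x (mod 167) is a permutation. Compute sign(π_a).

Start at x=78: 78 → 44 → 149 → 144 → 17 → 31 → 86 → … (one orbit).
The orbit structure of x ↦ 159x mod 167: 2 orbits of sizes [166, 1].
sign(π) = (−1)^{n − #cycles} = (−1)^{167−2} = (−1)^165 = -1.

-1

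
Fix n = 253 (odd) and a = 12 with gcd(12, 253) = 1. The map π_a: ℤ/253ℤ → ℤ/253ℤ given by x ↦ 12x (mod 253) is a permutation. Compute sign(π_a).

Trace 1: π^k(1) = [1, 12, 144, 210, 243, 133, 78] for k=0..6.
Cycle type of π: 11×22 + 1×11; total 33 cycles.
n − c = 253 − 33 = 220; sign = (−1)^220 = +1.
Check: (12/253) = +1 by Zolotarev.

+1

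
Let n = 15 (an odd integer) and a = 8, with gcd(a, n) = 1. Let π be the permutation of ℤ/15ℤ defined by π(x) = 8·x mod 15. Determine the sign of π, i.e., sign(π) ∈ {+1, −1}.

+1

Trace 4: π^k(4) = [4, 2, 1, 8] for k=0..3.
Cycle lengths of π_8 on ℤ/15ℤ: [4, 4, 4, 2, 1]; 5 cycles in total.
Σ(ℓ_i−1) = 15−5 = 10; sign = (−1)^10 = +1.
Via Zolotarev, sign(π_{8}) = (8|15) = +1.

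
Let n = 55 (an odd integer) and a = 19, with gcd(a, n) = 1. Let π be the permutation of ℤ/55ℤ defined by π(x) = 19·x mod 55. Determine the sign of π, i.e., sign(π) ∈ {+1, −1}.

-1

Start at x=16: 16 → 29 → 1 → 19 → 31 → 39 → 26 → … (one orbit).
The orbit structure of x ↦ 19x mod 55: 8 orbits of sizes [10, 10, 10, 10, 10, 2, 2, 1].
n − c = 55 − 8 = 47; sign = (−1)^47 = -1.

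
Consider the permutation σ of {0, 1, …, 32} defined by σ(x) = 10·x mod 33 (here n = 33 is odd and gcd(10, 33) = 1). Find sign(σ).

-1

Orbit of 10 under x↦10x: [10, 1]… (length divides ord_33(10)).
The orbit structure of x ↦ 10x mod 33: 18 orbits of sizes [2, 2, 2, 2, 2, 2, 2, 2, 2, 2, 2, 2, 2, 2, 2, 1, 1, 1].
sign(π) = (−1)^{n − #cycles} = (−1)^{33−18} = (−1)^15 = -1.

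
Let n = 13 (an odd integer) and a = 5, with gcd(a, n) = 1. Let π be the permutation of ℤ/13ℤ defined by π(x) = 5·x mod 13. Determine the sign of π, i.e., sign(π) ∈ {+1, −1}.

Trace 1: π^k(1) = [1, 5, 12, 8] for k=0..3.
Decompose π into cycles: lengths [4, 4, 4, 1] (4 cycles, including the fixed point 0).
Σ(ℓ_i−1) = 13−4 = 9; sign = (−1)^9 = -1.

-1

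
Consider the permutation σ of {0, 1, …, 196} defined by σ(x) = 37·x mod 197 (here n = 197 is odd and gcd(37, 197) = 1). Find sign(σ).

Trace 154: π^k(154) = [154, 182, 36, 150, 34, 76, 54] for k=0..6.
5 cycles of lengths [49, 49, 49, 49, 1].
Σ(ℓ_i−1) = 197−5 = 192; sign = (−1)^192 = +1.

+1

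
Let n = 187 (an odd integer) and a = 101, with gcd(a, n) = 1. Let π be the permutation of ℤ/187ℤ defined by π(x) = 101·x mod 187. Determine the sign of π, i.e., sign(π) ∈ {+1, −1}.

-1

Orbit of 1 under x↦101x: [1, 101, 103, 118, 137, 186, 86]… (length divides ord_187(101)).
The orbit structure of x ↦ 101x mod 187: 26 orbits of sizes [10, 10, 10, 10, 10, 10, 10, 10, 10, 10, 10, 10, 10, 10, 10, 10, 10, 2, 2, 2, 2, 2, 2, 2, 2, 1].
26 cycles on 187: each ℓ→(−1)^(ℓ−1), product (−1)^161 = -1.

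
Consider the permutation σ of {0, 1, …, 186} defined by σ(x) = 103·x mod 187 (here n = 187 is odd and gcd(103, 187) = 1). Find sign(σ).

Trace 86: π^k(86) = [86, 69, 1, 103, 137] for k=0..4.
The orbit structure of x ↦ 103x mod 187: 51 orbits of sizes [5, 5, 5, 5, 5, 5, 5, 5, 5, 5, 5, 5, 5, 5, 5, 5, 5, 5, 5, 5, 5, 5, 5, 5, 5, 5, 5, 5, 5, 5, 5, 5, 5, 5, 1, 1, 1, 1, 1, 1, 1, 1, 1, 1, 1, 1, 1, 1, 1, 1, 1].
187 − 51 = 136 transpositions; sign(π) = (−1)^136 = +1.
(103|187)_J = +1 (Zolotarev's lemma cross-check).

+1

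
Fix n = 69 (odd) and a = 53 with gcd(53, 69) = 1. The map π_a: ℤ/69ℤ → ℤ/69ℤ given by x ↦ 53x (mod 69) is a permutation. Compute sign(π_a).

+1

Start at x=44: 44 → 55 → 17 → 4 → 5 → 58 → 38 → … (one orbit).
Cycle lengths of π_53 on ℤ/69ℤ: [22, 22, 22, 2, 1]; 5 cycles in total.
Σ(ℓ_i−1) = 69−5 = 64; sign = (−1)^64 = +1.
Zolotarev: (53|69) = +1, matching the cycle-count sign.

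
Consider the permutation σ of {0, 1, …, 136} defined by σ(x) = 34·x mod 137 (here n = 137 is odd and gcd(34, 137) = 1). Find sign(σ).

Start at x=38: 38 → 59 → 88 → 115 → 74 → 50 → 56 → … (one orbit).
The orbit structure of x ↦ 34x mod 137: 9 orbits of sizes [17, 17, 17, 17, 17, 17, 17, 17, 1].
With 9 cycles on 137 points, sign = (−1)^{137−9} = +1.

+1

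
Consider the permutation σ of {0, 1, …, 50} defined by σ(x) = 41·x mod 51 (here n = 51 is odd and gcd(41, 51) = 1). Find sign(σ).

+1

Start at x=11: 11 → 43 → 29 → 16 → 44 → 19 → 14 → … (one orbit).
The orbit structure of x ↦ 41x mod 51: 5 orbits of sizes [16, 16, 16, 2, 1].
51 − 5 = 46 transpositions; sign(π) = (−1)^46 = +1.
Zolotarev: (41|51) = +1, matching the cycle-count sign.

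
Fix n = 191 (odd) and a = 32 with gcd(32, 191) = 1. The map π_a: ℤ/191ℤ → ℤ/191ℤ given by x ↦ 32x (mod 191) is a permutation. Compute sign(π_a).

+1

Trace 136: π^k(136) = [136, 150, 25, 36, 6, 1, 32] for k=0..6.
π_32 has 11 disjoint cycles with lengths [19, 19, 19, 19, 19, 19, 19, 19, 19, 19, 1] on {0,…,190}.
sign(π) = (−1)^{n − #cycles} = (−1)^{191−11} = (−1)^180 = +1.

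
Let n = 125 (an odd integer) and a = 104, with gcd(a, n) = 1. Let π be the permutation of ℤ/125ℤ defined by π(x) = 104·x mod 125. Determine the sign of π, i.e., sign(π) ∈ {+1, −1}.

Trace 76: π^k(76) = [76, 29, 16, 39, 56, 74, 71] for k=0..6.
7 cycles of lengths [50, 50, 10, 10, 2, 2, 1].
Σ(ℓ_i−1) = 125−7 = 118; sign = (−1)^118 = +1.

+1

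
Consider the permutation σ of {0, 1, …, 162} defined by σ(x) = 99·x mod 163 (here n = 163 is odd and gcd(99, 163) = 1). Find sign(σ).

Trace 162: π^k(162) = [162, 64, 142, 40, 48, 25, 30] for k=0..6.
Decompose π into cycles: lengths [54, 54, 54, 1] (4 cycles, including the fixed point 0).
sign(π) = (−1)^{n − #cycles} = (−1)^{163−4} = (−1)^159 = -1.
(99|163)_J = -1 (Zolotarev's lemma cross-check).

-1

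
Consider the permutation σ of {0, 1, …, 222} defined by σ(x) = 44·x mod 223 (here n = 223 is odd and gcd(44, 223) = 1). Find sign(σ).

-1

Start at x=172: 172 → 209 → 53 → 102 → 28 → 117 → 19 → … (one orbit).
Cycle lengths of π_44 on ℤ/223ℤ: [222, 1]; 2 cycles in total.
Σ(ℓ_i−1) = 223−2 = 221; sign = (−1)^221 = -1.
(44|223)_J = -1 (Zolotarev's lemma cross-check).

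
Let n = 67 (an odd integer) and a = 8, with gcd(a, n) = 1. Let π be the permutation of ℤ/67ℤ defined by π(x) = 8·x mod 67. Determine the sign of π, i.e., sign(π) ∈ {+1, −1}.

Trace 25: π^k(25) = [25, 66, 59, 3, 24, 58, 62] for k=0..6.
The orbit structure of x ↦ 8x mod 67: 4 orbits of sizes [22, 22, 22, 1].
4 cycles on 67: each ℓ→(−1)^(ℓ−1), product (−1)^63 = -1.

-1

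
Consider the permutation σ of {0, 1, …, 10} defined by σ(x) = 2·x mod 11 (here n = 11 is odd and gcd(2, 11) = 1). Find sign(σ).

-1

Trace 5: π^k(5) = [5, 10, 9, 7, 3, 6, 1] for k=0..6.
Cycle lengths of π_2 on ℤ/11ℤ: [10, 1]; 2 cycles in total.
Σ(ℓ_i−1) = 11−2 = 9; sign = (−1)^9 = -1.
Zolotarev: (2|11) = -1, matching the cycle-count sign.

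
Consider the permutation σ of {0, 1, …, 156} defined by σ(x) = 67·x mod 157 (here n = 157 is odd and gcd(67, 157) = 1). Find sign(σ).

+1

Start at x=108: 108 → 14 → 153 → 46 → 99 → 39 → 101 → … (one orbit).
Cycle lengths of π_67 on ℤ/157ℤ: [13, 13, 13, 13, 13, 13, 13, 13, 13, 13, 13, 13, 1]; 13 cycles in total.
n − c = 157 − 13 = 144; sign = (−1)^144 = +1.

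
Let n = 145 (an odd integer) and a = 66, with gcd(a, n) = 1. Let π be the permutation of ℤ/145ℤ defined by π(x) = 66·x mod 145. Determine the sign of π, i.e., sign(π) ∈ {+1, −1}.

-1

Trace 21: π^k(21) = [21, 81, 126, 51, 31, 16, 41] for k=0..6.
Decompose π into cycles: lengths [28, 28, 28, 28, 28, 1, 1, 1, 1, 1] (10 cycles, including the fixed point 0).
sign(π) = (−1)^{n − #cycles} = (−1)^{145−10} = (−1)^135 = -1.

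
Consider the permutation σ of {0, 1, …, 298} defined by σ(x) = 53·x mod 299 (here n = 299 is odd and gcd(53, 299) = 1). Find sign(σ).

-1

Start at x=261: 261 → 79 → 1 → 53 → 118 → 274 → 170 → … (one orbit).
Decompose π into cycles: lengths [22, 22, 22, 22, 22, 22, 22, 22, 22, 22, 22, 22, 22, 1, 1, 1, 1, 1, 1, 1, 1, 1, 1, 1, 1, 1] (26 cycles, including the fixed point 0).
299 − 26 = 273 transpositions; sign(π) = (−1)^273 = -1.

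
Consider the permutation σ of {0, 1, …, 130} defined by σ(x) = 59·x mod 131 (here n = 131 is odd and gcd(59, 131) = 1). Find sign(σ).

Trace 45: π^k(45) = [45, 35, 100, 5, 33, 113, 117] for k=0..6.
Decompose π into cycles: lengths [65, 65, 1] (3 cycles, including the fixed point 0).
With 3 cycles on 131 points, sign = (−1)^{131−3} = +1.

+1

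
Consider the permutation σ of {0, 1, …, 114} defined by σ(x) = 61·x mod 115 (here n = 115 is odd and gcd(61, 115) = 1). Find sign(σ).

-1

Trace 21: π^k(21) = [21, 16, 56, 81, 111, 101, 66] for k=0..6.
10 cycles of lengths [22, 22, 22, 22, 22, 1, 1, 1, 1, 1].
n − c = 115 − 10 = 105; sign = (−1)^105 = -1.
(61|115)_J = -1 (Zolotarev's lemma cross-check).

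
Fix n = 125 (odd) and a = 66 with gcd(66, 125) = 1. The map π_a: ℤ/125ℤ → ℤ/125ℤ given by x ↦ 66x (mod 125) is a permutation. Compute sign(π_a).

+1

Trace 56: π^k(56) = [56, 71, 61, 26, 91, 6, 21] for k=0..6.
π_66 has 13 disjoint cycles with lengths [25, 25, 25, 25, 5, 5, 5, 5, 1, 1, 1, 1, 1] on {0,…,124}.
Σ(ℓ_i−1) = 125−13 = 112; sign = (−1)^112 = +1.
Check: (66/125) = +1 by Zolotarev.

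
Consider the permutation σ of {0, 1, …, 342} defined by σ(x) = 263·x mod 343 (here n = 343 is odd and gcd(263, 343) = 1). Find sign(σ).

+1

Orbit of 116 under x↦263x: [116, 324, 148, 165, 177, 246, 214]… (length divides ord_343(263)).
Cycle type of π: 21×14 + 3×16 + 1; total 31 cycles.
31 cycles on 343: each ℓ→(−1)^(ℓ−1), product (−1)^312 = +1.
The Jacobi symbol (263|343) = +1 (Zolotarev) agrees.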